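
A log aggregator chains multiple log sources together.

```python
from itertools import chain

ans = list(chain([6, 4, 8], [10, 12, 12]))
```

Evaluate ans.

Step 1: chain() concatenates iterables: [6, 4, 8] + [10, 12, 12].
Therefore ans = [6, 4, 8, 10, 12, 12].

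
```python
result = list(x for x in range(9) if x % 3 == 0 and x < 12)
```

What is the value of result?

Step 1: Filter range(9) where x % 3 == 0 and x < 12:
  x=0: both conditions met, included
  x=1: excluded (1 % 3 != 0)
  x=2: excluded (2 % 3 != 0)
  x=3: both conditions met, included
  x=4: excluded (4 % 3 != 0)
  x=5: excluded (5 % 3 != 0)
  x=6: both conditions met, included
  x=7: excluded (7 % 3 != 0)
  x=8: excluded (8 % 3 != 0)
Therefore result = [0, 3, 6].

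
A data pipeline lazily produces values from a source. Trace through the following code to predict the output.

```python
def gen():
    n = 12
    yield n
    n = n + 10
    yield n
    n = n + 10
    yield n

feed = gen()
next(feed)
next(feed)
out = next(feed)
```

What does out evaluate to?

Step 1: Trace through generator execution:
  Yield 1: n starts at 12, yield 12
  Yield 2: n = 12 + 10 = 22, yield 22
  Yield 3: n = 22 + 10 = 32, yield 32
Step 2: First next() gets 12, second next() gets the second value, third next() yields 32.
Therefore out = 32.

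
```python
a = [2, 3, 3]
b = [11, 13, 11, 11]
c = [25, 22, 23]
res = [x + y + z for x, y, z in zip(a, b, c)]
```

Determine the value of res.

Step 1: zip three lists (truncates to shortest, len=3):
  2 + 11 + 25 = 38
  3 + 13 + 22 = 38
  3 + 11 + 23 = 37
Therefore res = [38, 38, 37].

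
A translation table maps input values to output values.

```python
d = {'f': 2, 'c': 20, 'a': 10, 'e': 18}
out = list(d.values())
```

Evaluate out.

Step 1: d.values() returns the dictionary values in insertion order.
Therefore out = [2, 20, 10, 18].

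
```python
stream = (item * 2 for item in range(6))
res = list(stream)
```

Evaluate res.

Step 1: For each item in range(6), compute item*2:
  item=0: 0*2 = 0
  item=1: 1*2 = 2
  item=2: 2*2 = 4
  item=3: 3*2 = 6
  item=4: 4*2 = 8
  item=5: 5*2 = 10
Therefore res = [0, 2, 4, 6, 8, 10].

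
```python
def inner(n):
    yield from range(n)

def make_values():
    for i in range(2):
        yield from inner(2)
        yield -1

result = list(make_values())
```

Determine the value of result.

Step 1: For each i in range(2):
  i=0: yield from inner(2) -> [0, 1], then yield -1
  i=1: yield from inner(2) -> [0, 1], then yield -1
Therefore result = [0, 1, -1, 0, 1, -1].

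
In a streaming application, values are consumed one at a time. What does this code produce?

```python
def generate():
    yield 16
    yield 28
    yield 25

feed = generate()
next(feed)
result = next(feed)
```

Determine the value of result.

Step 1: generate() creates a generator.
Step 2: next(feed) yields 16 (consumed and discarded).
Step 3: next(feed) yields 28, assigned to result.
Therefore result = 28.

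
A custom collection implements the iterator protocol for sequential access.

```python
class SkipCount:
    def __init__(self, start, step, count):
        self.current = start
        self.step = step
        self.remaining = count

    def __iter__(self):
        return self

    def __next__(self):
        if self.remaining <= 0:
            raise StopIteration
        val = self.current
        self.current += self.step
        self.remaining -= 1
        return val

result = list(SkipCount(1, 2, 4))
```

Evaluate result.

Step 1: SkipCount starts at 1, increments by 2, for 4 steps:
  Yield 1, then current += 2
  Yield 3, then current += 2
  Yield 5, then current += 2
  Yield 7, then current += 2
Therefore result = [1, 3, 5, 7].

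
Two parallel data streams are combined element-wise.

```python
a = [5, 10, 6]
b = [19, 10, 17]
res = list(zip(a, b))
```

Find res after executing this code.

Step 1: zip pairs elements at same index:
  Index 0: (5, 19)
  Index 1: (10, 10)
  Index 2: (6, 17)
Therefore res = [(5, 19), (10, 10), (6, 17)].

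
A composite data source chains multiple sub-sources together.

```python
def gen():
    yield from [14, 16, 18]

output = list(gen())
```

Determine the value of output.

Step 1: yield from delegates to the iterable, yielding each element.
Step 2: Collected values: [14, 16, 18].
Therefore output = [14, 16, 18].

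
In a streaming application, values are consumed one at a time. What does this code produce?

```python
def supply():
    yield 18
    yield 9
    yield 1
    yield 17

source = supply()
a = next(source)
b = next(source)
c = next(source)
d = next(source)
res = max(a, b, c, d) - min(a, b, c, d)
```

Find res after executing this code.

Step 1: Create generator and consume all values:
  a = next(source) = 18
  b = next(source) = 9
  c = next(source) = 1
  d = next(source) = 17
Step 2: max = 18, min = 1, res = 18 - 1 = 17.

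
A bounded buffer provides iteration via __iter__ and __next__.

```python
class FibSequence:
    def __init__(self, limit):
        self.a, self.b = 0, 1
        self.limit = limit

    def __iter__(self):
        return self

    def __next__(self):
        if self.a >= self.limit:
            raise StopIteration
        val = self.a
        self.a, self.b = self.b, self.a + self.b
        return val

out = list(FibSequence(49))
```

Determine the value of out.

Step 1: Fibonacci-like sequence (a=0, b=1) until >= 49:
  Yield 0, then a,b = 1,1
  Yield 1, then a,b = 1,2
  Yield 1, then a,b = 2,3
  Yield 2, then a,b = 3,5
  Yield 3, then a,b = 5,8
  Yield 5, then a,b = 8,13
  Yield 8, then a,b = 13,21
  Yield 13, then a,b = 21,34
  Yield 21, then a,b = 34,55
  Yield 34, then a,b = 55,89
Step 2: 55 >= 49, stop.
Therefore out = [0, 1, 1, 2, 3, 5, 8, 13, 21, 34].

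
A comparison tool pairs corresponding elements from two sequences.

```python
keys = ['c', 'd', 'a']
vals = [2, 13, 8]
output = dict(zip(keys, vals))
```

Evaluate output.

Step 1: zip pairs keys with values:
  'c' -> 2
  'd' -> 13
  'a' -> 8
Therefore output = {'c': 2, 'd': 13, 'a': 8}.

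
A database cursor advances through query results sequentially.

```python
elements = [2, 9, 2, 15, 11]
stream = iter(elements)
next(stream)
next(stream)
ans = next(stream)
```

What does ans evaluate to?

Step 1: Create iterator over [2, 9, 2, 15, 11].
Step 2: next() consumes 2.
Step 3: next() consumes 9.
Step 4: next() returns 2.
Therefore ans = 2.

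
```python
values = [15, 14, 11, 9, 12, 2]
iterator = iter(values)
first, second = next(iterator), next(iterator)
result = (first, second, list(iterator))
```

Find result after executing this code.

Step 1: Create iterator over [15, 14, 11, 9, 12, 2].
Step 2: first = 15, second = 14.
Step 3: Remaining elements: [11, 9, 12, 2].
Therefore result = (15, 14, [11, 9, 12, 2]).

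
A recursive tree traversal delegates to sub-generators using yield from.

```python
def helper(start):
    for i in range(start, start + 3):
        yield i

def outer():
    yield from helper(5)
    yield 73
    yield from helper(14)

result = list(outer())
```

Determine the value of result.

Step 1: outer() delegates to helper(5):
  yield 5
  yield 6
  yield 7
Step 2: yield 73
Step 3: Delegates to helper(14):
  yield 14
  yield 15
  yield 16
Therefore result = [5, 6, 7, 73, 14, 15, 16].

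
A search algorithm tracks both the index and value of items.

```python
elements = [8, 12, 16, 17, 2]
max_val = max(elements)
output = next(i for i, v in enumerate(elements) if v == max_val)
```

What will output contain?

Step 1: max([8, 12, 16, 17, 2]) = 17.
Step 2: Find first index where value == 17:
  Index 0: 8 != 17
  Index 1: 12 != 17
  Index 2: 16 != 17
  Index 3: 17 == 17, found!
Therefore output = 3.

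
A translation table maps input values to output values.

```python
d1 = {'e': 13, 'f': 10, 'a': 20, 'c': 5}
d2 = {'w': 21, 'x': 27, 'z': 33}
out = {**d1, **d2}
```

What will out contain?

Step 1: Merge d1 and d2 (d2 values override on key conflicts).
Step 2: d1 has keys ['e', 'f', 'a', 'c'], d2 has keys ['w', 'x', 'z'].
Therefore out = {'e': 13, 'f': 10, 'a': 20, 'c': 5, 'w': 21, 'x': 27, 'z': 33}.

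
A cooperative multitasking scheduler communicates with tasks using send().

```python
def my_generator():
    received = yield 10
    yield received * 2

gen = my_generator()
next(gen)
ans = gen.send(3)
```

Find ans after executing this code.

Step 1: next(gen) advances to first yield, producing 10.
Step 2: send(3) resumes, received = 3.
Step 3: yield received * 2 = 3 * 2 = 6.
Therefore ans = 6.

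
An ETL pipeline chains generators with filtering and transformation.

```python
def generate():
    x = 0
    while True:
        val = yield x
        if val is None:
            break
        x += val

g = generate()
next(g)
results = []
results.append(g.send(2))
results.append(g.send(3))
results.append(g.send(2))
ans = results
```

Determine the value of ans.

Step 1: next(g) -> yield 0.
Step 2: send(2) -> x = 2, yield 2.
Step 3: send(3) -> x = 5, yield 5.
Step 4: send(2) -> x = 7, yield 7.
Therefore ans = [2, 5, 7].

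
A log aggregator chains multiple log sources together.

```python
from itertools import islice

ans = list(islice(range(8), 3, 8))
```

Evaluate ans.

Step 1: islice(range(8), 3, 8) takes elements at indices [3, 8).
Step 2: Elements: [3, 4, 5, 6, 7].
Therefore ans = [3, 4, 5, 6, 7].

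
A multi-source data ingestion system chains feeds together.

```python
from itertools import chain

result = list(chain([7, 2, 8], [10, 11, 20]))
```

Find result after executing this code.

Step 1: chain() concatenates iterables: [7, 2, 8] + [10, 11, 20].
Therefore result = [7, 2, 8, 10, 11, 20].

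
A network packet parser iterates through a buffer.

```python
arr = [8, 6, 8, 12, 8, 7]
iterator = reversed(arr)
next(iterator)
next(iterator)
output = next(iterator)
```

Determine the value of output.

Step 1: reversed([8, 6, 8, 12, 8, 7]) gives iterator: [7, 8, 12, 8, 6, 8].
Step 2: First next() = 7, second next() = 8.
Step 3: Third next() = 12.
Therefore output = 12.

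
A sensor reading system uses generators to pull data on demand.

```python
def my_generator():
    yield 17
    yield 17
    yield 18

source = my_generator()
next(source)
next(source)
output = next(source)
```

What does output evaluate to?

Step 1: my_generator() creates a generator.
Step 2: next(source) yields 17 (consumed and discarded).
Step 3: next(source) yields 17 (consumed and discarded).
Step 4: next(source) yields 18, assigned to output.
Therefore output = 18.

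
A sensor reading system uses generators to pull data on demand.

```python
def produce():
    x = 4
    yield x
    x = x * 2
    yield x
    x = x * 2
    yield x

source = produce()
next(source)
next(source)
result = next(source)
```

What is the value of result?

Step 1: Trace through generator execution:
  Yield 1: x starts at 4, yield 4
  Yield 2: x = 4 * 2 = 8, yield 8
  Yield 3: x = 8 * 2 = 16, yield 16
Step 2: First next() gets 4, second next() gets the second value, third next() yields 16.
Therefore result = 16.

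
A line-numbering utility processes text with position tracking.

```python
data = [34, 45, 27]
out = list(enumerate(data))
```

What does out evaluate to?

Step 1: enumerate pairs each element with its index:
  (0, 34)
  (1, 45)
  (2, 27)
Therefore out = [(0, 34), (1, 45), (2, 27)].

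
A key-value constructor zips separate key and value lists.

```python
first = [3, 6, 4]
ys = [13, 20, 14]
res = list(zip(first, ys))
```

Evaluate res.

Step 1: zip pairs elements at same index:
  Index 0: (3, 13)
  Index 1: (6, 20)
  Index 2: (4, 14)
Therefore res = [(3, 13), (6, 20), (4, 14)].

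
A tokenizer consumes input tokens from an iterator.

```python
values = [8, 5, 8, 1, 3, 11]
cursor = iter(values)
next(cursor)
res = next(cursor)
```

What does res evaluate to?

Step 1: Create iterator over [8, 5, 8, 1, 3, 11].
Step 2: next() consumes 8.
Step 3: next() returns 5.
Therefore res = 5.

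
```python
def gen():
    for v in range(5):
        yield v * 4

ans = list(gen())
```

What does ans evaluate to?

Step 1: For each v in range(5), yield v * 4:
  v=0: yield 0 * 4 = 0
  v=1: yield 1 * 4 = 4
  v=2: yield 2 * 4 = 8
  v=3: yield 3 * 4 = 12
  v=4: yield 4 * 4 = 16
Therefore ans = [0, 4, 8, 12, 16].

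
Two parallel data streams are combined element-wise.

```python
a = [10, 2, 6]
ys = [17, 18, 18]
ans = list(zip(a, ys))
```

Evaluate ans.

Step 1: zip pairs elements at same index:
  Index 0: (10, 17)
  Index 1: (2, 18)
  Index 2: (6, 18)
Therefore ans = [(10, 17), (2, 18), (6, 18)].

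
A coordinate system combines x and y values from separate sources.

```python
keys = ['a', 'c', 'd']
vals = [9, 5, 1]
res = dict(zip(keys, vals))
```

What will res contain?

Step 1: zip pairs keys with values:
  'a' -> 9
  'c' -> 5
  'd' -> 1
Therefore res = {'a': 9, 'c': 5, 'd': 1}.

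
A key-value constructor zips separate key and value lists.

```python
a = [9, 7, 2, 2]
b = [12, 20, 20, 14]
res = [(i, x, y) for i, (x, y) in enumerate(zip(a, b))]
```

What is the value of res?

Step 1: enumerate(zip(a, b)) gives index with paired elements:
  i=0: (9, 12)
  i=1: (7, 20)
  i=2: (2, 20)
  i=3: (2, 14)
Therefore res = [(0, 9, 12), (1, 7, 20), (2, 2, 20), (3, 2, 14)].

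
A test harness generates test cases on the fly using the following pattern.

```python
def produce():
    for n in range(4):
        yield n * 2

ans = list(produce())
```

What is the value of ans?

Step 1: For each n in range(4), yield n * 2:
  n=0: yield 0 * 2 = 0
  n=1: yield 1 * 2 = 2
  n=2: yield 2 * 2 = 4
  n=3: yield 3 * 2 = 6
Therefore ans = [0, 2, 4, 6].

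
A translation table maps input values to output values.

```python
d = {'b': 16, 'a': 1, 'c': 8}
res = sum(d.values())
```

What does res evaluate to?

Step 1: d.values() = [16, 1, 8].
Step 2: sum = 25.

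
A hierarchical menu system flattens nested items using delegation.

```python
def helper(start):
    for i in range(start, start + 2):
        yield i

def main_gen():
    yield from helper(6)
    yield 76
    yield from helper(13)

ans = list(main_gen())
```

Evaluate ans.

Step 1: main_gen() delegates to helper(6):
  yield 6
  yield 7
Step 2: yield 76
Step 3: Delegates to helper(13):
  yield 13
  yield 14
Therefore ans = [6, 7, 76, 13, 14].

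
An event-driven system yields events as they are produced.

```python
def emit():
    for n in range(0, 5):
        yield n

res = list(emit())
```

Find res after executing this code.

Step 1: The generator yields each value from range(0, 5).
Step 2: list() consumes all yields: [0, 1, 2, 3, 4].
Therefore res = [0, 1, 2, 3, 4].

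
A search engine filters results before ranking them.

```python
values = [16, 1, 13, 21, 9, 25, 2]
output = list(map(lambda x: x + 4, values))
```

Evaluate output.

Step 1: Apply lambda x: x + 4 to each element:
  16 -> 20
  1 -> 5
  13 -> 17
  21 -> 25
  9 -> 13
  25 -> 29
  2 -> 6
Therefore output = [20, 5, 17, 25, 13, 29, 6].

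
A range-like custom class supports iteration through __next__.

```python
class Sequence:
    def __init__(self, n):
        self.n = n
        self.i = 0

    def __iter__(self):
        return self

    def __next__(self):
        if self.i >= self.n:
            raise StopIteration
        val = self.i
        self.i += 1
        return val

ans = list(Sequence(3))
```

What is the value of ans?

Step 1: Sequence(3) creates an iterator counting 0 to 2.
Step 2: list() consumes all values: [0, 1, 2].
Therefore ans = [0, 1, 2].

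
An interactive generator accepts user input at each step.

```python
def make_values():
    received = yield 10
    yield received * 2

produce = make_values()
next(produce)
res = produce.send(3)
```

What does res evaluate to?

Step 1: next(produce) advances to first yield, producing 10.
Step 2: send(3) resumes, received = 3.
Step 3: yield received * 2 = 3 * 2 = 6.
Therefore res = 6.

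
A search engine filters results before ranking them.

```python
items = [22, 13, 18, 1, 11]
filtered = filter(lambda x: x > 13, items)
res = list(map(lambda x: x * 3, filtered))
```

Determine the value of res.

Step 1: Filter items for elements > 13:
  22: kept
  13: removed
  18: kept
  1: removed
  11: removed
Step 2: Map x * 3 on filtered [22, 18]:
  22 -> 66
  18 -> 54
Therefore res = [66, 54].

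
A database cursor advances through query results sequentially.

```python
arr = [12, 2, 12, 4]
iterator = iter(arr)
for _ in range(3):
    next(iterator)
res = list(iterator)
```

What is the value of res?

Step 1: Create iterator over [12, 2, 12, 4].
Step 2: Advance 3 positions (consuming [12, 2, 12]).
Step 3: list() collects remaining elements: [4].
Therefore res = [4].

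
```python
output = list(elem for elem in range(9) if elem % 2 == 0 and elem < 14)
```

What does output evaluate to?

Step 1: Filter range(9) where elem % 2 == 0 and elem < 14:
  elem=0: both conditions met, included
  elem=1: excluded (1 % 2 != 0)
  elem=2: both conditions met, included
  elem=3: excluded (3 % 2 != 0)
  elem=4: both conditions met, included
  elem=5: excluded (5 % 2 != 0)
  elem=6: both conditions met, included
  elem=7: excluded (7 % 2 != 0)
  elem=8: both conditions met, included
Therefore output = [0, 2, 4, 6, 8].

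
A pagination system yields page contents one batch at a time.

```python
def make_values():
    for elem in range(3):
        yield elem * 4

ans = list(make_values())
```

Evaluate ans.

Step 1: For each elem in range(3), yield elem * 4:
  elem=0: yield 0 * 4 = 0
  elem=1: yield 1 * 4 = 4
  elem=2: yield 2 * 4 = 8
Therefore ans = [0, 4, 8].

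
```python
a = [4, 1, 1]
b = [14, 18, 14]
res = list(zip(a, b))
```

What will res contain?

Step 1: zip pairs elements at same index:
  Index 0: (4, 14)
  Index 1: (1, 18)
  Index 2: (1, 14)
Therefore res = [(4, 14), (1, 18), (1, 14)].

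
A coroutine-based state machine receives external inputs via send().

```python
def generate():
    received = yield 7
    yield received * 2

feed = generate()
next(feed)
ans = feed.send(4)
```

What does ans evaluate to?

Step 1: next(feed) advances to first yield, producing 7.
Step 2: send(4) resumes, received = 4.
Step 3: yield received * 2 = 4 * 2 = 8.
Therefore ans = 8.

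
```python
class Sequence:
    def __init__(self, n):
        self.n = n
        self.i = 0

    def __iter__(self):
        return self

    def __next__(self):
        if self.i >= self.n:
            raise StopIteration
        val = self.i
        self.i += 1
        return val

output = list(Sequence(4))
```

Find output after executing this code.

Step 1: Sequence(4) creates an iterator counting 0 to 3.
Step 2: list() consumes all values: [0, 1, 2, 3].
Therefore output = [0, 1, 2, 3].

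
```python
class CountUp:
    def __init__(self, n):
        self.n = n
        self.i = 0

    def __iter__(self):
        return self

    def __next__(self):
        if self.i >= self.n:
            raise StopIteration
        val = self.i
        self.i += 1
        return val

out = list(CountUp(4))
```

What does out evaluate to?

Step 1: CountUp(4) creates an iterator counting 0 to 3.
Step 2: list() consumes all values: [0, 1, 2, 3].
Therefore out = [0, 1, 2, 3].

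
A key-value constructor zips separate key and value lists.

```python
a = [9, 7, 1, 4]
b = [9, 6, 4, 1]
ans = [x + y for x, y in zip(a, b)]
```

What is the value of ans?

Step 1: Add corresponding elements:
  9 + 9 = 18
  7 + 6 = 13
  1 + 4 = 5
  4 + 1 = 5
Therefore ans = [18, 13, 5, 5].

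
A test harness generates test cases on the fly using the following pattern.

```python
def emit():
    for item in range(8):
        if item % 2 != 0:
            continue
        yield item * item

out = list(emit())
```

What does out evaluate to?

Step 1: Only yield item**2 when item is divisible by 2:
  item=0: 0 % 2 == 0, yield 0**2 = 0
  item=2: 2 % 2 == 0, yield 2**2 = 4
  item=4: 4 % 2 == 0, yield 4**2 = 16
  item=6: 6 % 2 == 0, yield 6**2 = 36
Therefore out = [0, 4, 16, 36].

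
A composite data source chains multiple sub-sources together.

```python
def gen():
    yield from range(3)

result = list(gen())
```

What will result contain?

Step 1: yield from delegates to the iterable, yielding each element.
Step 2: Collected values: [0, 1, 2].
Therefore result = [0, 1, 2].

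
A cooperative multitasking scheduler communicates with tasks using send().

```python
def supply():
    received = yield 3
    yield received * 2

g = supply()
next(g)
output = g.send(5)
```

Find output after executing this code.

Step 1: next(g) advances to first yield, producing 3.
Step 2: send(5) resumes, received = 5.
Step 3: yield received * 2 = 5 * 2 = 10.
Therefore output = 10.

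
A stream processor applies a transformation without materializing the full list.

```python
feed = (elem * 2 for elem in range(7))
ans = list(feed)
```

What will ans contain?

Step 1: For each elem in range(7), compute elem*2:
  elem=0: 0*2 = 0
  elem=1: 1*2 = 2
  elem=2: 2*2 = 4
  elem=3: 3*2 = 6
  elem=4: 4*2 = 8
  elem=5: 5*2 = 10
  elem=6: 6*2 = 12
Therefore ans = [0, 2, 4, 6, 8, 10, 12].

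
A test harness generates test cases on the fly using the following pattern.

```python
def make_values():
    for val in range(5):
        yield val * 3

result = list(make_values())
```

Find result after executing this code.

Step 1: For each val in range(5), yield val * 3:
  val=0: yield 0 * 3 = 0
  val=1: yield 1 * 3 = 3
  val=2: yield 2 * 3 = 6
  val=3: yield 3 * 3 = 9
  val=4: yield 4 * 3 = 12
Therefore result = [0, 3, 6, 9, 12].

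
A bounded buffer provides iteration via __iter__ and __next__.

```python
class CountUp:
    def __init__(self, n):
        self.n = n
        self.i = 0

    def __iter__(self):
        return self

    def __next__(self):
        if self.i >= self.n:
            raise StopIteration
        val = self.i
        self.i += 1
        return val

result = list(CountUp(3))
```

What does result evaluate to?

Step 1: CountUp(3) creates an iterator counting 0 to 2.
Step 2: list() consumes all values: [0, 1, 2].
Therefore result = [0, 1, 2].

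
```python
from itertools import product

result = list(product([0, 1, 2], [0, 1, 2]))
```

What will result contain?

Step 1: product([0, 1, 2], [0, 1, 2]) gives all pairs:
  (0, 0)
  (0, 1)
  (0, 2)
  (1, 0)
  (1, 1)
  (1, 2)
  (2, 0)
  (2, 1)
  (2, 2)
Therefore result = [(0, 0), (0, 1), (0, 2), (1, 0), (1, 1), (1, 2), (2, 0), (2, 1), (2, 2)].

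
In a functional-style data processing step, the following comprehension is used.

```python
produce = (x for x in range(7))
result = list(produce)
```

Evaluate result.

Step 1: Generator expression iterates range(7): [0, 1, 2, 3, 4, 5, 6].
Step 2: list() collects all values.
Therefore result = [0, 1, 2, 3, 4, 5, 6].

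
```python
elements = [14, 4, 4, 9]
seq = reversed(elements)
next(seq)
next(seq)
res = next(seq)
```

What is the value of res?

Step 1: reversed([14, 4, 4, 9]) gives iterator: [9, 4, 4, 14].
Step 2: First next() = 9, second next() = 4.
Step 3: Third next() = 4.
Therefore res = 4.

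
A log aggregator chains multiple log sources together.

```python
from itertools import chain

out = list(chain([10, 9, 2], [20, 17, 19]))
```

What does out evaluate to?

Step 1: chain() concatenates iterables: [10, 9, 2] + [20, 17, 19].
Therefore out = [10, 9, 2, 20, 17, 19].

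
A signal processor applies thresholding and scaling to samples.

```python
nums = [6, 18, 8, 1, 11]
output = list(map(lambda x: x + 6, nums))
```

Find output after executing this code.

Step 1: Apply lambda x: x + 6 to each element:
  6 -> 12
  18 -> 24
  8 -> 14
  1 -> 7
  11 -> 17
Therefore output = [12, 24, 14, 7, 17].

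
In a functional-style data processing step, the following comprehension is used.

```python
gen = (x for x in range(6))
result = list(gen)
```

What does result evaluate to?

Step 1: Generator expression iterates range(6): [0, 1, 2, 3, 4, 5].
Step 2: list() collects all values.
Therefore result = [0, 1, 2, 3, 4, 5].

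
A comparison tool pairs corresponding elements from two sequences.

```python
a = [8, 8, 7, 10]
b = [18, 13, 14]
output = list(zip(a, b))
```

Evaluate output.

Step 1: zip stops at shortest (len(a)=4, len(b)=3):
  Index 0: (8, 18)
  Index 1: (8, 13)
  Index 2: (7, 14)
Step 2: Last element of a (10) has no pair, dropped.
Therefore output = [(8, 18), (8, 13), (7, 14)].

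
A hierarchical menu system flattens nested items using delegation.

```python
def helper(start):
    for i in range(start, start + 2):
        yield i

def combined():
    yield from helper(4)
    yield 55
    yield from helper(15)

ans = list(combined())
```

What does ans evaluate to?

Step 1: combined() delegates to helper(4):
  yield 4
  yield 5
Step 2: yield 55
Step 3: Delegates to helper(15):
  yield 15
  yield 16
Therefore ans = [4, 5, 55, 15, 16].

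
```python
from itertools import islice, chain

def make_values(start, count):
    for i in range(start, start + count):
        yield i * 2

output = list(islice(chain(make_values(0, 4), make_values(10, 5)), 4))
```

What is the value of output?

Step 1: make_values(0, 4) yields [0, 2, 4, 6].
Step 2: make_values(10, 5) yields [20, 22, 24, 26, 28].
Step 3: chain concatenates: [0, 2, 4, 6, 20, 22, 24, 26, 28].
Step 4: islice takes first 4: [0, 2, 4, 6].
Therefore output = [0, 2, 4, 6].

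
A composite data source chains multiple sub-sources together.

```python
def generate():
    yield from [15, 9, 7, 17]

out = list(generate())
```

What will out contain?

Step 1: yield from delegates to the iterable, yielding each element.
Step 2: Collected values: [15, 9, 7, 17].
Therefore out = [15, 9, 7, 17].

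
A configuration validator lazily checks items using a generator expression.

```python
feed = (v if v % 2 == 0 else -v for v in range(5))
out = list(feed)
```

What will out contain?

Step 1: For each v in range(5), yield v if even, else -v:
  v=0: even, yield 0
  v=1: odd, yield -1
  v=2: even, yield 2
  v=3: odd, yield -3
  v=4: even, yield 4
Therefore out = [0, -1, 2, -3, 4].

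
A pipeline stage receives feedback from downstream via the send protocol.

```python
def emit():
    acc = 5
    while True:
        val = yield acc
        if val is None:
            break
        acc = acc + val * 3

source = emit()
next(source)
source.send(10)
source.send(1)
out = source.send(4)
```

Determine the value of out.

Step 1: next() -> yield acc=5.
Step 2: send(10) -> val=10, acc = 5 + 10*3 = 35, yield 35.
Step 3: send(1) -> val=1, acc = 35 + 1*3 = 38, yield 38.
Step 4: send(4) -> val=4, acc = 38 + 4*3 = 50, yield 50.
Therefore out = 50.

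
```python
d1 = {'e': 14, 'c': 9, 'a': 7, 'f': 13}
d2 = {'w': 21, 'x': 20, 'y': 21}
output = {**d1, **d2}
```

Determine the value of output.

Step 1: Merge d1 and d2 (d2 values override on key conflicts).
Step 2: d1 has keys ['e', 'c', 'a', 'f'], d2 has keys ['w', 'x', 'y'].
Therefore output = {'e': 14, 'c': 9, 'a': 7, 'f': 13, 'w': 21, 'x': 20, 'y': 21}.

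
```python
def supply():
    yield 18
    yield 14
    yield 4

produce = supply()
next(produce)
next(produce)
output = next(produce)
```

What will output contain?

Step 1: supply() creates a generator.
Step 2: next(produce) yields 18 (consumed and discarded).
Step 3: next(produce) yields 14 (consumed and discarded).
Step 4: next(produce) yields 4, assigned to output.
Therefore output = 4.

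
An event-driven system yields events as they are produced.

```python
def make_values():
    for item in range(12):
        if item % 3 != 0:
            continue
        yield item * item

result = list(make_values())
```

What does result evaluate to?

Step 1: Only yield item**2 when item is divisible by 3:
  item=0: 0 % 3 == 0, yield 0**2 = 0
  item=3: 3 % 3 == 0, yield 3**2 = 9
  item=6: 6 % 3 == 0, yield 6**2 = 36
  item=9: 9 % 3 == 0, yield 9**2 = 81
Therefore result = [0, 9, 36, 81].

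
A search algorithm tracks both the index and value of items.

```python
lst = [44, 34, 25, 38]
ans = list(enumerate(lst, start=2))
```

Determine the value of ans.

Step 1: enumerate with start=2:
  (2, 44)
  (3, 34)
  (4, 25)
  (5, 38)
Therefore ans = [(2, 44), (3, 34), (4, 25), (5, 38)].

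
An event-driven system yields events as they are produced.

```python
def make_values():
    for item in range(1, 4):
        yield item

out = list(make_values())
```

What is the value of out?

Step 1: The generator yields each value from range(1, 4).
Step 2: list() consumes all yields: [1, 2, 3].
Therefore out = [1, 2, 3].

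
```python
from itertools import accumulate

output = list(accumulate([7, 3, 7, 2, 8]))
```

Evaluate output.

Step 1: accumulate computes running sums:
  + 7 = 7
  + 3 = 10
  + 7 = 17
  + 2 = 19
  + 8 = 27
Therefore output = [7, 10, 17, 19, 27].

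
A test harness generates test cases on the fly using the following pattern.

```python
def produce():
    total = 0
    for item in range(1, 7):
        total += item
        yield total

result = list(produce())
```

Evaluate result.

Step 1: Generator accumulates running sum:
  item=1: total = 1, yield 1
  item=2: total = 3, yield 3
  item=3: total = 6, yield 6
  item=4: total = 10, yield 10
  item=5: total = 15, yield 15
  item=6: total = 21, yield 21
Therefore result = [1, 3, 6, 10, 15, 21].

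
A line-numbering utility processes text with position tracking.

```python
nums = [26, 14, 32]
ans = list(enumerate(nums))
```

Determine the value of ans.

Step 1: enumerate pairs each element with its index:
  (0, 26)
  (1, 14)
  (2, 32)
Therefore ans = [(0, 26), (1, 14), (2, 32)].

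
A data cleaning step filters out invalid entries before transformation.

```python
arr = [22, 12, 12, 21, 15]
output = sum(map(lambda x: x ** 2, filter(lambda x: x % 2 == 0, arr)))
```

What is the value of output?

Step 1: Filter even numbers from [22, 12, 12, 21, 15]: [22, 12, 12]
Step 2: Square each: [484, 144, 144]
Step 3: Sum = 772.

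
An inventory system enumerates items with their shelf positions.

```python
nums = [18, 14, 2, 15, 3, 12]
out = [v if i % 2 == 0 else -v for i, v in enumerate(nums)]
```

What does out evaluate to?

Step 1: For each (i, v), keep v if i is even, negate if odd:
  i=0 (even): keep 18
  i=1 (odd): negate to -14
  i=2 (even): keep 2
  i=3 (odd): negate to -15
  i=4 (even): keep 3
  i=5 (odd): negate to -12
Therefore out = [18, -14, 2, -15, 3, -12].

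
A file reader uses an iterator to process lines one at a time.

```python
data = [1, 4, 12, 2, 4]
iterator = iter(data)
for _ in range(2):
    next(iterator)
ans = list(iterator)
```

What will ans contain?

Step 1: Create iterator over [1, 4, 12, 2, 4].
Step 2: Advance 2 positions (consuming [1, 4]).
Step 3: list() collects remaining elements: [12, 2, 4].
Therefore ans = [12, 2, 4].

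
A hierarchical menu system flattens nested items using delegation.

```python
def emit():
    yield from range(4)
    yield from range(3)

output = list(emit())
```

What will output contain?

Step 1: Trace yields in order:
  yield 0
  yield 1
  yield 2
  yield 3
  yield 0
  yield 1
  yield 2
Therefore output = [0, 1, 2, 3, 0, 1, 2].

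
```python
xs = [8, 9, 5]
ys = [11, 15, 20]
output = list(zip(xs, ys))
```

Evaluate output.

Step 1: zip pairs elements at same index:
  Index 0: (8, 11)
  Index 1: (9, 15)
  Index 2: (5, 20)
Therefore output = [(8, 11), (9, 15), (5, 20)].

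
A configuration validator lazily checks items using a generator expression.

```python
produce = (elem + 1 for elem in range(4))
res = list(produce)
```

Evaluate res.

Step 1: For each elem in range(4), compute elem+1:
  elem=0: 0+1 = 1
  elem=1: 1+1 = 2
  elem=2: 2+1 = 3
  elem=3: 3+1 = 4
Therefore res = [1, 2, 3, 4].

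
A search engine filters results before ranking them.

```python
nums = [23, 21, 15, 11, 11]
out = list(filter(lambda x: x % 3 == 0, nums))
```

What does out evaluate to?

Step 1: Filter elements divisible by 3:
  23 % 3 = 2: removed
  21 % 3 = 0: kept
  15 % 3 = 0: kept
  11 % 3 = 2: removed
  11 % 3 = 2: removed
Therefore out = [21, 15].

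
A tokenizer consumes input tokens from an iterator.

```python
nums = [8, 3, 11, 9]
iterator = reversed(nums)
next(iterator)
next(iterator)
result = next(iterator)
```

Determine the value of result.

Step 1: reversed([8, 3, 11, 9]) gives iterator: [9, 11, 3, 8].
Step 2: First next() = 9, second next() = 11.
Step 3: Third next() = 3.
Therefore result = 3.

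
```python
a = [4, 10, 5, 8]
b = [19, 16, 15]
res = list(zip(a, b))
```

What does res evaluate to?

Step 1: zip stops at shortest (len(a)=4, len(b)=3):
  Index 0: (4, 19)
  Index 1: (10, 16)
  Index 2: (5, 15)
Step 2: Last element of a (8) has no pair, dropped.
Therefore res = [(4, 19), (10, 16), (5, 15)].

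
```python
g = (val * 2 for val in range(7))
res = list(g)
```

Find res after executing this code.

Step 1: For each val in range(7), compute val*2:
  val=0: 0*2 = 0
  val=1: 1*2 = 2
  val=2: 2*2 = 4
  val=3: 3*2 = 6
  val=4: 4*2 = 8
  val=5: 5*2 = 10
  val=6: 6*2 = 12
Therefore res = [0, 2, 4, 6, 8, 10, 12].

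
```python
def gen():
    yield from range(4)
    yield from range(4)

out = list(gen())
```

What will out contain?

Step 1: Trace yields in order:
  yield 0
  yield 1
  yield 2
  yield 3
  yield 0
  yield 1
  yield 2
  yield 3
Therefore out = [0, 1, 2, 3, 0, 1, 2, 3].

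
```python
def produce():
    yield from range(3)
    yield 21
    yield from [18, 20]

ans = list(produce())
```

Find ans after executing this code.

Step 1: Trace yields in order:
  yield 0
  yield 1
  yield 2
  yield 21
  yield 18
  yield 20
Therefore ans = [0, 1, 2, 21, 18, 20].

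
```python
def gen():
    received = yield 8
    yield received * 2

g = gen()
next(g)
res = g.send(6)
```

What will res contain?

Step 1: next(g) advances to first yield, producing 8.
Step 2: send(6) resumes, received = 6.
Step 3: yield received * 2 = 6 * 2 = 12.
Therefore res = 12.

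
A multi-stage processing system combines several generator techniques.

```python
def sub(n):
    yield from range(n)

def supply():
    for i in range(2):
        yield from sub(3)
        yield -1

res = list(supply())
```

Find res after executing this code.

Step 1: For each i in range(2):
  i=0: yield from sub(3) -> [0, 1, 2], then yield -1
  i=1: yield from sub(3) -> [0, 1, 2], then yield -1
Therefore res = [0, 1, 2, -1, 0, 1, 2, -1].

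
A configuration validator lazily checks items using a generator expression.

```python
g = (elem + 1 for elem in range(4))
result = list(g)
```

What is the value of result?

Step 1: For each elem in range(4), compute elem+1:
  elem=0: 0+1 = 1
  elem=1: 1+1 = 2
  elem=2: 2+1 = 3
  elem=3: 3+1 = 4
Therefore result = [1, 2, 3, 4].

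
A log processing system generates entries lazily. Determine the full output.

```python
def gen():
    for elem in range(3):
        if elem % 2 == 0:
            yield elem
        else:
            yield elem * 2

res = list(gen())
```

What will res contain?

Step 1: For each elem in range(3), yield elem if even, else elem*2:
  elem=0 (even): yield 0
  elem=1 (odd): yield 1*2 = 2
  elem=2 (even): yield 2
Therefore res = [0, 2, 2].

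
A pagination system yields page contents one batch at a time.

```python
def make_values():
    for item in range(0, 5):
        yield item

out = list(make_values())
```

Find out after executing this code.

Step 1: The generator yields each value from range(0, 5).
Step 2: list() consumes all yields: [0, 1, 2, 3, 4].
Therefore out = [0, 1, 2, 3, 4].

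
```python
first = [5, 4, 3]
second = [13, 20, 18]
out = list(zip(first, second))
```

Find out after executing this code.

Step 1: zip pairs elements at same index:
  Index 0: (5, 13)
  Index 1: (4, 20)
  Index 2: (3, 18)
Therefore out = [(5, 13), (4, 20), (3, 18)].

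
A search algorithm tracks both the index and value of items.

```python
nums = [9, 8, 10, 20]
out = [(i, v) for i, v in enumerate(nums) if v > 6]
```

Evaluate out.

Step 1: Filter enumerate([9, 8, 10, 20]) keeping v > 6:
  (0, 9): 9 > 6, included
  (1, 8): 8 > 6, included
  (2, 10): 10 > 6, included
  (3, 20): 20 > 6, included
Therefore out = [(0, 9), (1, 8), (2, 10), (3, 20)].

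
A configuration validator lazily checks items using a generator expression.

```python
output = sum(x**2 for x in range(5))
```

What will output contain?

Step 1: Compute x**2 for each x in range(5):
  x=0: 0**2 = 0
  x=1: 1**2 = 1
  x=2: 2**2 = 4
  x=3: 3**2 = 9
  x=4: 4**2 = 16
Step 2: sum = 0 + 1 + 4 + 9 + 16 = 30.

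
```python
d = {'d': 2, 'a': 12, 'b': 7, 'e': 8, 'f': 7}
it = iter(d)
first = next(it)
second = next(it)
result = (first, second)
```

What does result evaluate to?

Step 1: iter(d) iterates over keys: ['d', 'a', 'b', 'e', 'f'].
Step 2: first = next(it) = 'd', second = next(it) = 'a'.
Therefore result = ('d', 'a').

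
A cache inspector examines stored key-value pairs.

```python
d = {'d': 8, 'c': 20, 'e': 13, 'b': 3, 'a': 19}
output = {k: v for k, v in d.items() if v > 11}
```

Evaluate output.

Step 1: Filter items where value > 11:
  'd': 8 <= 11: removed
  'c': 20 > 11: kept
  'e': 13 > 11: kept
  'b': 3 <= 11: removed
  'a': 19 > 11: kept
Therefore output = {'c': 20, 'e': 13, 'a': 19}.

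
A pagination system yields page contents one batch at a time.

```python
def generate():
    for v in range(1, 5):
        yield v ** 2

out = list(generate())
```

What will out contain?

Step 1: For each v in range(1, 5), yield v**2:
  v=1: yield 1**2 = 1
  v=2: yield 2**2 = 4
  v=3: yield 3**2 = 9
  v=4: yield 4**2 = 16
Therefore out = [1, 4, 9, 16].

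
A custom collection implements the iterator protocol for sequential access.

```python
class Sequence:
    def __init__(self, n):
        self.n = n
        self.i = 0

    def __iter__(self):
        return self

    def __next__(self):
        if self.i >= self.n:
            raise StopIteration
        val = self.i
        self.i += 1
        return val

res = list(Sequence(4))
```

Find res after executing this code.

Step 1: Sequence(4) creates an iterator counting 0 to 3.
Step 2: list() consumes all values: [0, 1, 2, 3].
Therefore res = [0, 1, 2, 3].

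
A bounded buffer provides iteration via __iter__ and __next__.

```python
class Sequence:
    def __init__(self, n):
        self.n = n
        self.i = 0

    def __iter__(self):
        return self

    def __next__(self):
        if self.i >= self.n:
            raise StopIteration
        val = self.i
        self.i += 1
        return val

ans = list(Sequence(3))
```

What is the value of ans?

Step 1: Sequence(3) creates an iterator counting 0 to 2.
Step 2: list() consumes all values: [0, 1, 2].
Therefore ans = [0, 1, 2].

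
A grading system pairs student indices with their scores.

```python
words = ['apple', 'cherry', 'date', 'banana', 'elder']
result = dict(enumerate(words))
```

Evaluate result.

Step 1: enumerate pairs indices with words:
  0 -> 'apple'
  1 -> 'cherry'
  2 -> 'date'
  3 -> 'banana'
  4 -> 'elder'
Therefore result = {0: 'apple', 1: 'cherry', 2: 'date', 3: 'banana', 4: 'elder'}.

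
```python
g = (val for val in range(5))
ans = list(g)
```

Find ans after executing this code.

Step 1: Generator expression iterates range(5): [0, 1, 2, 3, 4].
Step 2: list() collects all values.
Therefore ans = [0, 1, 2, 3, 4].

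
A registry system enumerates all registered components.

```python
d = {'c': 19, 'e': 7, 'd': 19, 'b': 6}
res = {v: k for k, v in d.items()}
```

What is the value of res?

Step 1: Invert dict (swap keys and values):
  'c': 19 -> 19: 'c'
  'e': 7 -> 7: 'e'
  'd': 19 -> 19: 'd'
  'b': 6 -> 6: 'b'
Therefore res = {19: 'd', 7: 'e', 6: 'b'}.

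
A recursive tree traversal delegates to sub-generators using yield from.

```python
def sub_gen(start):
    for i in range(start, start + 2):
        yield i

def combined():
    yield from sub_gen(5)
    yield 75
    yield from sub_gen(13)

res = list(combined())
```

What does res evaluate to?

Step 1: combined() delegates to sub_gen(5):
  yield 5
  yield 6
Step 2: yield 75
Step 3: Delegates to sub_gen(13):
  yield 13
  yield 14
Therefore res = [5, 6, 75, 13, 14].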